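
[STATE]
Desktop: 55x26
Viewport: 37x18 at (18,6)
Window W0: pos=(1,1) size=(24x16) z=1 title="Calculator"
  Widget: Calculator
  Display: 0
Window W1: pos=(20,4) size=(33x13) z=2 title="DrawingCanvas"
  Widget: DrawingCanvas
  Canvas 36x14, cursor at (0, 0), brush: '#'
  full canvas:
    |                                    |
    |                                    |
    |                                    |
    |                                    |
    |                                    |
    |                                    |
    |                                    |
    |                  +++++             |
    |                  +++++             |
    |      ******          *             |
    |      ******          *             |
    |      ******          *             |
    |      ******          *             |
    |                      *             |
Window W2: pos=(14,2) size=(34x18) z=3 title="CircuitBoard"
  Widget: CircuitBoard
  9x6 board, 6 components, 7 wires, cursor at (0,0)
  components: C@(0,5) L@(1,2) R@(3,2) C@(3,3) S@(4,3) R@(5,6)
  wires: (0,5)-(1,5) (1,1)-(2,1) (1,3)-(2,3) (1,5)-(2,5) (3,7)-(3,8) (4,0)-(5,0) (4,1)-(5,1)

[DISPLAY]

[.]                  C       ┃────┨  
                     │       ┃    ┃  
     ·   L   ·       ·       ┃    ┃  
     │       │       │       ┃    ┃  
     ·       ·       ·       ┃    ┃  
                             ┃    ┃  
         R   C               ┃    ┃  
                             ┃    ┃  
 ·   ·       S               ┃    ┃  
 │   │                       ┃    ┃  
 ·   ·                   R   ┃━━━━┛  
sor: (0,0)                   ┃       
                             ┃       
━━━━━━━━━━━━━━━━━━━━━━━━━━━━━┛       
                                     
                                     
                                     
                                     


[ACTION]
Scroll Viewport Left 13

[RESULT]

 │ 8 │ 9 ┃0  [.]                  C  
─┼───┼───┃                        │  
 │ 5 │ 6 ┃1       ·   L   ·       ·  
─┼───┼───┃        │       │       │  
 │ 2 │ 3 ┃2       ·       ·       ·  
─┼───┼───┃                           
 │ . │ = ┃3           R   C          
─┼───┼───┃                           
 │ MC│ MR┃4   ·   ·       S          
─┴───┴───┃    │   │                  
━━━━━━━━━┃5   ·   ·                  
         ┃Cursor: (0,0)              
         ┃                           
         ┗━━━━━━━━━━━━━━━━━━━━━━━━━━━
                                     
                                     
                                     
                                     


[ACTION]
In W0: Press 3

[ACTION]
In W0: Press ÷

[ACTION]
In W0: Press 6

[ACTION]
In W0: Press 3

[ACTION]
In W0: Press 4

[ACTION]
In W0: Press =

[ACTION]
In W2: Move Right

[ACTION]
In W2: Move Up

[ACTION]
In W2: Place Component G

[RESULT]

 │ 8 │ 9 ┃0      [G]              C  
─┼───┼───┃                        │  
 │ 5 │ 6 ┃1       ·   L   ·       ·  
─┼───┼───┃        │       │       │  
 │ 2 │ 3 ┃2       ·       ·       ·  
─┼───┼───┃                           
 │ . │ = ┃3           R   C          
─┼───┼───┃                           
 │ MC│ MR┃4   ·   ·       S          
─┴───┴───┃    │   │                  
━━━━━━━━━┃5   ·   ·                  
         ┃Cursor: (0,1)              
         ┃                           
         ┗━━━━━━━━━━━━━━━━━━━━━━━━━━━
                                     
                                     
                                     
                                     


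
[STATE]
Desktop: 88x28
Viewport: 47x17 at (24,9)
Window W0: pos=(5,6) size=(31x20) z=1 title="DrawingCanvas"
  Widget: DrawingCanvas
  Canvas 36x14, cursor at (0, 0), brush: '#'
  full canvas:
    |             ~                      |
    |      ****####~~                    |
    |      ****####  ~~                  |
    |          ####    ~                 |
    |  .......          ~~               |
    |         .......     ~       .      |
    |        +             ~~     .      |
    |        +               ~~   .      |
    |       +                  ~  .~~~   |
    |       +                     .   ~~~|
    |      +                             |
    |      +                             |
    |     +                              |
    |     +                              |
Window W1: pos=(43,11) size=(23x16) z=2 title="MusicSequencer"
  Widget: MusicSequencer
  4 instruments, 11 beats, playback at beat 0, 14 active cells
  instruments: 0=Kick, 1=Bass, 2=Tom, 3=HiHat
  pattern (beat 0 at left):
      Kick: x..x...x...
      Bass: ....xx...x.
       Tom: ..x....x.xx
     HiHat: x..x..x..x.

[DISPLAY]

           ┃                                   
           ┃                                   
           ┃       ┏━━━━━━━━━━━━━━━━━━━━━┓     
~          ┃       ┃ MusicSequencer      ┃     
 ~~        ┃       ┠─────────────────────┨     
   ~       ┃       ┃      ▼1234567890    ┃     
    ~~     ┃       ┃  Kick█··█···█···    ┃     
      ~~   ┃       ┃  Bass····██···█·    ┃     
        ~  ┃       ┃   Tom··█····█·██    ┃     
           ┃       ┃ HiHat█··█··█··█·    ┃     
           ┃       ┃                     ┃     
           ┃       ┃                     ┃     
           ┃       ┃                     ┃     
           ┃       ┃                     ┃     
           ┃       ┃                     ┃     
           ┃       ┃                     ┃     
━━━━━━━━━━━┛       ┃                     ┃     


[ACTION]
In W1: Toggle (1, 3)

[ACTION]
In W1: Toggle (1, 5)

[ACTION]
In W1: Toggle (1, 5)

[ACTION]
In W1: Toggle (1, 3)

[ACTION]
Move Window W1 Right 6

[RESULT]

           ┃                                   
           ┃                                   
           ┃             ┏━━━━━━━━━━━━━━━━━━━━━
~          ┃             ┃ MusicSequencer      
 ~~        ┃             ┠─────────────────────
   ~       ┃             ┃      ▼1234567890    
    ~~     ┃             ┃  Kick█··█···█···    
      ~~   ┃             ┃  Bass····██···█·    
        ~  ┃             ┃   Tom··█····█·██    
           ┃             ┃ HiHat█··█··█··█·    
           ┃             ┃                     
           ┃             ┃                     
           ┃             ┃                     
           ┃             ┃                     
           ┃             ┃                     
           ┃             ┃                     
━━━━━━━━━━━┛             ┃                     


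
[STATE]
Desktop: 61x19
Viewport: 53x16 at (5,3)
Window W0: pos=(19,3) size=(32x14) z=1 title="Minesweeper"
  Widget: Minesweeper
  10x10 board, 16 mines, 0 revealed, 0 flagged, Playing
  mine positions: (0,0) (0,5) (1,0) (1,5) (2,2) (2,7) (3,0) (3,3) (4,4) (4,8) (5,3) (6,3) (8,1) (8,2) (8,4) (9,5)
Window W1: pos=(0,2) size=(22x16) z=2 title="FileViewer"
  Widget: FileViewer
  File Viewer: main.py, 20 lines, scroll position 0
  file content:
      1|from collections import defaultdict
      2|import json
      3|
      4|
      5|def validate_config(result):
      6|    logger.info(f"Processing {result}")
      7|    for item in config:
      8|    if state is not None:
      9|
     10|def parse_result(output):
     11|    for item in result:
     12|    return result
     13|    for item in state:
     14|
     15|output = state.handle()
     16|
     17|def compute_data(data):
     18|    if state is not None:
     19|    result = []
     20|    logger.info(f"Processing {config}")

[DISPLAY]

eViewer         ┃━━━━━━━━━━━━━━━━━━━━━━━━━━━━┓       
────────────────┨inesweeper                  ┃       
 collections im▲┃────────────────────────────┨       
rt json        █┃■■■■■■■■                    ┃       
               ░┃■■■■■■■■                    ┃       
               ░┃■■■■■■■■                    ┃       
validate_config░┃■■■■■■■■                    ┃       
logger.info(f"P░┃■■■■■■■■                    ┃       
for item in con░┃■■■■■■■■                    ┃       
if state is not░┃■■■■■■■■                    ┃       
               ░┃■■■■■■■■                    ┃       
parse_result(ou░┃■■■■■■■■                    ┃       
for item in res░┃■■■■■■■■                    ┃       
return result  ▼┃━━━━━━━━━━━━━━━━━━━━━━━━━━━━┛       
━━━━━━━━━━━━━━━━┛                                    
                                                     


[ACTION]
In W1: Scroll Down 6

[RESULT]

eViewer         ┃━━━━━━━━━━━━━━━━━━━━━━━━━━━━┓       
────────────────┨inesweeper                  ┃       
for item in con▲┃────────────────────────────┨       
if state is not░┃■■■■■■■■                    ┃       
               ░┃■■■■■■■■                    ┃       
parse_result(ou░┃■■■■■■■■                    ┃       
for item in res░┃■■■■■■■■                    ┃       
return result  ░┃■■■■■■■■                    ┃       
for item in sta░┃■■■■■■■■                    ┃       
               ░┃■■■■■■■■                    ┃       
ut = state.hand█┃■■■■■■■■                    ┃       
               ░┃■■■■■■■■                    ┃       
compute_data(da░┃■■■■■■■■                    ┃       
if state is not▼┃━━━━━━━━━━━━━━━━━━━━━━━━━━━━┛       
━━━━━━━━━━━━━━━━┛                                    
                                                     


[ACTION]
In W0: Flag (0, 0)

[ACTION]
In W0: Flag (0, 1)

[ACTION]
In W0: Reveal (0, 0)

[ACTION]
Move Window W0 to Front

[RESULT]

eViewer       ┏━━━━━━━━━━━━━━━━━━━━━━━━━━━━━━┓       
──────────────┃ Minesweeper                  ┃       
for item in co┠──────────────────────────────┨       
if state is no┃⚑⚑■■■■■■■■                    ┃       
              ┃■■■■■■■■■■                    ┃       
parse_result(o┃■■■■■■■■■■                    ┃       
for item in re┃■■■■■■■■■■                    ┃       
return result ┃■■■■■■■■■■                    ┃       
for item in st┃■■■■■■■■■■                    ┃       
              ┃■■■■■■■■■■                    ┃       
ut = state.han┃■■■■■■■■■■                    ┃       
              ┃■■■■■■■■■■                    ┃       
compute_data(d┃■■■■■■■■■■                    ┃       
if state is no┗━━━━━━━━━━━━━━━━━━━━━━━━━━━━━━┛       
━━━━━━━━━━━━━━━━┛                                    
                                                     


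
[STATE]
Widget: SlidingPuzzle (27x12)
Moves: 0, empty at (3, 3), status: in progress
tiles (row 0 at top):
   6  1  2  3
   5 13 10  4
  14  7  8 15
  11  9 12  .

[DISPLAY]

┌────┬────┬────┬────┐      
│  6 │  1 │  2 │  3 │      
├────┼────┼────┼────┤      
│  5 │ 13 │ 10 │  4 │      
├────┼────┼────┼────┤      
│ 14 │  7 │  8 │ 15 │      
├────┼────┼────┼────┤      
│ 11 │  9 │ 12 │    │      
└────┴────┴────┴────┘      
Moves: 0                   
                           
                           


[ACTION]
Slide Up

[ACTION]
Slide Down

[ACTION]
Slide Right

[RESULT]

┌────┬────┬────┬────┐      
│  6 │  1 │  2 │  3 │      
├────┼────┼────┼────┤      
│  5 │ 13 │ 10 │  4 │      
├────┼────┼────┼────┤      
│ 14 │  7 │    │  8 │      
├────┼────┼────┼────┤      
│ 11 │  9 │ 12 │ 15 │      
└────┴────┴────┴────┘      
Moves: 2                   
                           
                           


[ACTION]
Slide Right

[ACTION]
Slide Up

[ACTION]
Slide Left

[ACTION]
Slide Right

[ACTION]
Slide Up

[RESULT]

┌────┬────┬────┬────┐      
│  6 │  1 │  2 │  3 │      
├────┼────┼────┼────┤      
│  5 │ 13 │ 10 │  4 │      
├────┼────┼────┼────┤      
│ 14 │  9 │  7 │  8 │      
├────┼────┼────┼────┤      
│ 11 │    │ 12 │ 15 │      
└────┴────┴────┴────┘      
Moves: 6                   
                           
                           


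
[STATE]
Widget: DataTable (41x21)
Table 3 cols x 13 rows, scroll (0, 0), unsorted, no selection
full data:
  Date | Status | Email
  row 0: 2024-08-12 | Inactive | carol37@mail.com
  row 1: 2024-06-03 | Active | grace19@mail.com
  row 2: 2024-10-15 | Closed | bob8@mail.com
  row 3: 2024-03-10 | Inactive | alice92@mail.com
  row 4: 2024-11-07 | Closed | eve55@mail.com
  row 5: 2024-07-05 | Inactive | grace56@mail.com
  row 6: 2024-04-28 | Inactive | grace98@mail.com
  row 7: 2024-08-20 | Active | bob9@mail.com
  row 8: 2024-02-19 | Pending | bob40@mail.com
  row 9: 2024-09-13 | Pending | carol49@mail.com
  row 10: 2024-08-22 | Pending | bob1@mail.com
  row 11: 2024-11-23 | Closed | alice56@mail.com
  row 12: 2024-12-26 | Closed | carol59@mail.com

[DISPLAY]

Date      │Status  │Email                
──────────┼────────┼────────────────     
2024-08-12│Inactive│carol37@mail.com     
2024-06-03│Active  │grace19@mail.com     
2024-10-15│Closed  │bob8@mail.com        
2024-03-10│Inactive│alice92@mail.com     
2024-11-07│Closed  │eve55@mail.com       
2024-07-05│Inactive│grace56@mail.com     
2024-04-28│Inactive│grace98@mail.com     
2024-08-20│Active  │bob9@mail.com        
2024-02-19│Pending │bob40@mail.com       
2024-09-13│Pending │carol49@mail.com     
2024-08-22│Pending │bob1@mail.com        
2024-11-23│Closed  │alice56@mail.com     
2024-12-26│Closed  │carol59@mail.com     
                                         
                                         
                                         
                                         
                                         
                                         


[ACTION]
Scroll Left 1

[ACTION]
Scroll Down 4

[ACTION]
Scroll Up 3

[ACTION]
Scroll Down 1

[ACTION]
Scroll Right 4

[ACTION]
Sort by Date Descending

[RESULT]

Date     ▼│Status  │Email                
──────────┼────────┼────────────────     
2024-12-26│Closed  │carol59@mail.com     
2024-11-23│Closed  │alice56@mail.com     
2024-11-07│Closed  │eve55@mail.com       
2024-10-15│Closed  │bob8@mail.com        
2024-09-13│Pending │carol49@mail.com     
2024-08-22│Pending │bob1@mail.com        
2024-08-20│Active  │bob9@mail.com        
2024-08-12│Inactive│carol37@mail.com     
2024-07-05│Inactive│grace56@mail.com     
2024-06-03│Active  │grace19@mail.com     
2024-04-28│Inactive│grace98@mail.com     
2024-03-10│Inactive│alice92@mail.com     
2024-02-19│Pending │bob40@mail.com       
                                         
                                         
                                         
                                         
                                         
                                         


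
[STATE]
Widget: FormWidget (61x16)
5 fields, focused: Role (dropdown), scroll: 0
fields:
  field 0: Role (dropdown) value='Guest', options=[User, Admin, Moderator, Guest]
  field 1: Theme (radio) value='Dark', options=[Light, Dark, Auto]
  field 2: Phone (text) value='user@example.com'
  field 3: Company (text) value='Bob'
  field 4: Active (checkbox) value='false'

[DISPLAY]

> Role:       [Guest                                       ▼]
  Theme:      ( ) Light  (●) Dark  ( ) Auto                  
  Phone:      [user@example.com                             ]
  Company:    [Bob                                          ]
  Active:     [ ]                                            
                                                             
                                                             
                                                             
                                                             
                                                             
                                                             
                                                             
                                                             
                                                             
                                                             
                                                             


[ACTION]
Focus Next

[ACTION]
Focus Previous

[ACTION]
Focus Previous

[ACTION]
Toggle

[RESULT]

  Role:       [Guest                                       ▼]
  Theme:      ( ) Light  (●) Dark  ( ) Auto                  
  Phone:      [user@example.com                             ]
  Company:    [Bob                                          ]
> Active:     [x]                                            
                                                             
                                                             
                                                             
                                                             
                                                             
                                                             
                                                             
                                                             
                                                             
                                                             
                                                             


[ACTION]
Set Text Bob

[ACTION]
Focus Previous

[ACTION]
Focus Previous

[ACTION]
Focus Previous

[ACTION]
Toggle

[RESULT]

  Role:       [Guest                                       ▼]
> Theme:      ( ) Light  (●) Dark  ( ) Auto                  
  Phone:      [user@example.com                             ]
  Company:    [Bob                                          ]
  Active:     [x]                                            
                                                             
                                                             
                                                             
                                                             
                                                             
                                                             
                                                             
                                                             
                                                             
                                                             
                                                             


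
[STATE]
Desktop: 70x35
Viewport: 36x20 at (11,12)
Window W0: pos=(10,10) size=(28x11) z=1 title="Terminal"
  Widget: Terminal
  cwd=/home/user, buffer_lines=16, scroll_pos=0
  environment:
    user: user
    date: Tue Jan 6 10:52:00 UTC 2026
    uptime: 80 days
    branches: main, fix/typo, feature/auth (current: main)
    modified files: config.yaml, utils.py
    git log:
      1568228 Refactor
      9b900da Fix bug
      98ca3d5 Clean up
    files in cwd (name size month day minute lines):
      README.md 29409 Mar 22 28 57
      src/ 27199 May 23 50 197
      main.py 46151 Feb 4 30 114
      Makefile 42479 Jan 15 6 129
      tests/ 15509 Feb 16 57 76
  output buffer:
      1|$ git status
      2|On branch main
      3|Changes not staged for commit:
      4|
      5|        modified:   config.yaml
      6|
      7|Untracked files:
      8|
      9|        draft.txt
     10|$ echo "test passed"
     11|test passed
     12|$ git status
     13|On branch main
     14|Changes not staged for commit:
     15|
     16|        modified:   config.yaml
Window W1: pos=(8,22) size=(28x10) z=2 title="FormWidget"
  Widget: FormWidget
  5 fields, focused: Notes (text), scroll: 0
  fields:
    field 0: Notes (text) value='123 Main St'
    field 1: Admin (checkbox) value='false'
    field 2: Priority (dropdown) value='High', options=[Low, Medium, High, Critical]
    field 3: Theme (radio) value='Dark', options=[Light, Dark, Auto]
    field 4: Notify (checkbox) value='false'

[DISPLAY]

──────────────────────────┨         
$ git status              ┃         
On branch main            ┃         
Changes not staged for com┃         
                          ┃         
        modified:   config┃         
                          ┃         
Untracked files:          ┃         
━━━━━━━━━━━━━━━━━━━━━━━━━━┛         
                                    
━━━━━━━━━━━━━━━━━━━━━━━━┓           
ormWidget               ┃           
────────────────────────┨           
Notes:      [123 Main S]┃           
Admin:      [ ]         ┃           
Priority:   [High     ▼]┃           
Theme:      ( ) Light  (┃           
Notify:     [ ]         ┃           
                        ┃           
━━━━━━━━━━━━━━━━━━━━━━━━┛           


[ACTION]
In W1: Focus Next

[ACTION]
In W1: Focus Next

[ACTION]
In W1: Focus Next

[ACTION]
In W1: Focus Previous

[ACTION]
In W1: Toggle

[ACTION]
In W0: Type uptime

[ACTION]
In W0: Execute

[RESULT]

──────────────────────────┨         
On branch main            ┃         
Changes not staged for com┃         
                          ┃         
        modified:   config┃         
$ uptime                  ┃         
 10:00  up 80 days        ┃         
$ █                       ┃         
━━━━━━━━━━━━━━━━━━━━━━━━━━┛         
                                    
━━━━━━━━━━━━━━━━━━━━━━━━┓           
ormWidget               ┃           
────────────────────────┨           
Notes:      [123 Main S]┃           
Admin:      [ ]         ┃           
Priority:   [High     ▼]┃           
Theme:      ( ) Light  (┃           
Notify:     [ ]         ┃           
                        ┃           
━━━━━━━━━━━━━━━━━━━━━━━━┛           


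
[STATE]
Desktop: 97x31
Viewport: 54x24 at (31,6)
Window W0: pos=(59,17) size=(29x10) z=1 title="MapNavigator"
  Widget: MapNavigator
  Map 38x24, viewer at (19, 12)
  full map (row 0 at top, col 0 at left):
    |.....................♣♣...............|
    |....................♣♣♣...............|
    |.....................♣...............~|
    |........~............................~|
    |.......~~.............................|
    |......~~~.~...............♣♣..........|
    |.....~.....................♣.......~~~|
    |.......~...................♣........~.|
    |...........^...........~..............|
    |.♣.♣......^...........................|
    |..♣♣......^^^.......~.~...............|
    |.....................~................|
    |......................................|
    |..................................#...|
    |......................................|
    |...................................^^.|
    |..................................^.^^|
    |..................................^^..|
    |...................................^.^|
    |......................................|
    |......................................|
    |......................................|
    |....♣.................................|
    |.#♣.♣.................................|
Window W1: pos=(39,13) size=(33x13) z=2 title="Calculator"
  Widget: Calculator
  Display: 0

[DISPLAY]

                                                      
                                                      
                                                      
                                                      
                                                      
                                                      
                                                      
        ┏━━━━━━━━━━━━━━━━━━━━━━━━━━━━━━━┓             
        ┃ Calculator                    ┃             
        ┠───────────────────────────────┨             
        ┃                              0┃             
        ┃┌───┬───┬───┬───┐              ┃━━━━━━━━━━━━━
        ┃│ 7 │ 8 │ 9 │ ÷ │              ┃r            
        ┃├───┼───┼───┼───┤              ┃─────────────
        ┃│ 4 │ 5 │ 6 │ × │              ┃.............
        ┃├───┼───┼───┼───┤              ┃..~.~........
        ┃│ 1 │ 2 │ 3 │ - │              ┃...~.........
        ┃├───┼───┼───┼───┤              ┃.@...........
        ┃│ 0 │ . │ = │ + │              ┃.............
        ┗━━━━━━━━━━━━━━━━━━━━━━━━━━━━━━━┛.............
                            ┗━━━━━━━━━━━━━━━━━━━━━━━━━
                                                      
                                                      
                                                      


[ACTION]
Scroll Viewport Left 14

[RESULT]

                                                      
                                                      
                                                      
                                                      
                                                      
                                                      
                                                      
                      ┏━━━━━━━━━━━━━━━━━━━━━━━━━━━━━━━
                      ┃ Calculator                    
                      ┠───────────────────────────────
                      ┃                              0
                      ┃┌───┬───┬───┬───┐              
                      ┃│ 7 │ 8 │ 9 │ ÷ │              
                      ┃├───┼───┼───┼───┤              
                      ┃│ 4 │ 5 │ 6 │ × │              
                      ┃├───┼───┼───┼───┤              
                      ┃│ 1 │ 2 │ 3 │ - │              
                      ┃├───┼───┼───┼───┤              
                      ┃│ 0 │ . │ = │ + │              
                      ┗━━━━━━━━━━━━━━━━━━━━━━━━━━━━━━━
                                          ┗━━━━━━━━━━━
                                                      
                                                      
                                                      


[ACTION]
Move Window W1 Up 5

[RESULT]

                                                      
                                                      
                      ┏━━━━━━━━━━━━━━━━━━━━━━━━━━━━━━━
                      ┃ Calculator                    
                      ┠───────────────────────────────
                      ┃                              0
                      ┃┌───┬───┬───┬───┐              
                      ┃│ 7 │ 8 │ 9 │ ÷ │              
                      ┃├───┼───┼───┼───┤              
                      ┃│ 4 │ 5 │ 6 │ × │              
                      ┃├───┼───┼───┼───┤              
                      ┃│ 1 │ 2 │ 3 │ - │              
                      ┃├───┼───┼───┼───┤              
                      ┃│ 0 │ . │ = │ + │              
                      ┗━━━━━━━━━━━━━━━━━━━━━━━━━━━━━━━
                                          ┃....^^^....
                                          ┃...........
                                          ┃...........
                                          ┃...........
                                          ┃...........
                                          ┗━━━━━━━━━━━
                                                      
                                                      
                                                      


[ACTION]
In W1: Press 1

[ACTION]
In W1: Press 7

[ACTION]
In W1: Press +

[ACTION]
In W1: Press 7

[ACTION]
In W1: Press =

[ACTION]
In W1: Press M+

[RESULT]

                                                      
                                                      
                      ┏━━━━━━━━━━━━━━━━━━━━━━━━━━━━━━━
                      ┃ Calculator                    
                      ┠───────────────────────────────
                      ┃                             24
                      ┃┌───┬───┬───┬───┐              
                      ┃│ 7 │ 8 │ 9 │ ÷ │              
                      ┃├───┼───┼───┼───┤              
                      ┃│ 4 │ 5 │ 6 │ × │              
                      ┃├───┼───┼───┼───┤              
                      ┃│ 1 │ 2 │ 3 │ - │              
                      ┃├───┼───┼───┼───┤              
                      ┃│ 0 │ . │ = │ + │              
                      ┗━━━━━━━━━━━━━━━━━━━━━━━━━━━━━━━
                                          ┃....^^^....
                                          ┃...........
                                          ┃...........
                                          ┃...........
                                          ┃...........
                                          ┗━━━━━━━━━━━
                                                      
                                                      
                                                      


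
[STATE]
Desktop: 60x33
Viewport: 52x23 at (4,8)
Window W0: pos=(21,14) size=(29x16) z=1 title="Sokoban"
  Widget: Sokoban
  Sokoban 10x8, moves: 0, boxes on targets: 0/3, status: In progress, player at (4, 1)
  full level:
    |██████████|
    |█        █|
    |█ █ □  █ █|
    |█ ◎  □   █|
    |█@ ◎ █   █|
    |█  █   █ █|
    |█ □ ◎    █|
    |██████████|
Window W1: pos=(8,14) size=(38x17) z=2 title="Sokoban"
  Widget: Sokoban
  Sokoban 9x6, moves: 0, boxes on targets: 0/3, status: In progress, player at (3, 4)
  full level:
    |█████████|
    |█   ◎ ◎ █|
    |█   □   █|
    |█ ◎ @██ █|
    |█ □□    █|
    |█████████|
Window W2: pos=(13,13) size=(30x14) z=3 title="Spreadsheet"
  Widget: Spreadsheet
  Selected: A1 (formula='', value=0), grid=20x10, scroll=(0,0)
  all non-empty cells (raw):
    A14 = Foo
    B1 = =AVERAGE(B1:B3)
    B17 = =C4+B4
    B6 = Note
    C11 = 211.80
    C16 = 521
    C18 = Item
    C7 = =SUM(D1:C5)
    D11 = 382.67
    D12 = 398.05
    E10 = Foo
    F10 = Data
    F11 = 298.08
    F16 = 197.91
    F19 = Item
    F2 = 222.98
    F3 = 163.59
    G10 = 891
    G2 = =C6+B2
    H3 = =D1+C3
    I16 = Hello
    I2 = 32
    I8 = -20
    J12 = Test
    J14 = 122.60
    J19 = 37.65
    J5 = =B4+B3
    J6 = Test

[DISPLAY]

                                                    
                                                    
                                                    
                                                    
                                                    
         ┏━━━━━━━━━━━━━━━━━━━━━━━━━━━━┓             
    ┏━━━━┃ Spreadsheet                ┃━━┓━━━┓      
    ┃ Sok┠────────────────────────────┨  ┃   ┃      
    ┠────┃A1:                         ┃──┨───┨      
    ┃████┃       A       B       C    ┃  ┃   ┃      
    ┃█   ┃----------------------------┃  ┃   ┃      
    ┃█   ┃  1      [0]#CIRC!         0┃  ┃   ┃      
    ┃█ ◎ ┃  2        0       0       0┃  ┃   ┃      
    ┃█ □□┃  3        0       0       0┃  ┃   ┃      
    ┃████┃  4        0       0       0┃  ┃   ┃      
    ┃Move┃  5        0       0       0┃  ┃   ┃      
    ┃    ┃  6        0Note           0┃  ┃   ┃      
    ┃    ┃  7        0       0       0┃  ┃   ┃      
    ┃    ┗━━━━━━━━━━━━━━━━━━━━━━━━━━━━┛  ┃   ┃      
    ┃                                    ┃   ┃      
    ┃                                    ┃   ┃      
    ┃                                    ┃━━━┛      
    ┗━━━━━━━━━━━━━━━━━━━━━━━━━━━━━━━━━━━━┛          


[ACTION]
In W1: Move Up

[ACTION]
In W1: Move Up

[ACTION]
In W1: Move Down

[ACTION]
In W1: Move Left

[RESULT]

                                                    
                                                    
                                                    
                                                    
                                                    
         ┏━━━━━━━━━━━━━━━━━━━━━━━━━━━━┓             
    ┏━━━━┃ Spreadsheet                ┃━━┓━━━┓      
    ┃ Sok┠────────────────────────────┨  ┃   ┃      
    ┠────┃A1:                         ┃──┨───┨      
    ┃████┃       A       B       C    ┃  ┃   ┃      
    ┃█   ┃----------------------------┃  ┃   ┃      
    ┃█   ┃  1      [0]#CIRC!         0┃  ┃   ┃      
    ┃█ ◎@┃  2        0       0       0┃  ┃   ┃      
    ┃█ □□┃  3        0       0       0┃  ┃   ┃      
    ┃████┃  4        0       0       0┃  ┃   ┃      
    ┃Move┃  5        0       0       0┃  ┃   ┃      
    ┃    ┃  6        0Note           0┃  ┃   ┃      
    ┃    ┃  7        0       0       0┃  ┃   ┃      
    ┃    ┗━━━━━━━━━━━━━━━━━━━━━━━━━━━━┛  ┃   ┃      
    ┃                                    ┃   ┃      
    ┃                                    ┃   ┃      
    ┃                                    ┃━━━┛      
    ┗━━━━━━━━━━━━━━━━━━━━━━━━━━━━━━━━━━━━┛          


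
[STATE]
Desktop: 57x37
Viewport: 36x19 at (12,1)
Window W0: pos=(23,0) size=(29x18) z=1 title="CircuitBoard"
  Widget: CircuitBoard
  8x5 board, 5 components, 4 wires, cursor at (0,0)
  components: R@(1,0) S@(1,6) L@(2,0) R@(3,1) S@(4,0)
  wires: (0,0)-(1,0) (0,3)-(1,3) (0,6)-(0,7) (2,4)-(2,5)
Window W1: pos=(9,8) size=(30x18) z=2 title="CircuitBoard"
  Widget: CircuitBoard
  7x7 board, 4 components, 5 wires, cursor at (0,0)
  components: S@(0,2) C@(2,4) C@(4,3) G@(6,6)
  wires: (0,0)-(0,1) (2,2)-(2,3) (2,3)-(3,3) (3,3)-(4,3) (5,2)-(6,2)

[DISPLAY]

           ┃ CircuitBoard           
           ┠────────────────────────
           ┃   0 1 2 3 4 5 6 7      
           ┃0  [.]          ·       
           ┃    │           │       
           ┃1   R           ·       
           ┃                        
━━━━━━━━━━━━━━━━━━━━━━━━━━┓     · ─ 
ircuitBoard               ┃         
──────────────────────────┨         
 0 1 2 3 4 5 6            ┃         
 [.]─ ·   S               ┃         
                          ┃         
                          ┃         
                          ┃         
          · ─ ·   C       ┃         
              │           ┃━━━━━━━━━
              ·           ┃         
              │           ┃         


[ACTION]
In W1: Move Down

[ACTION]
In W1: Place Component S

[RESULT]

           ┃ CircuitBoard           
           ┠────────────────────────
           ┃   0 1 2 3 4 5 6 7      
           ┃0  [.]          ·       
           ┃    │           │       
           ┃1   R           ·       
           ┃                        
━━━━━━━━━━━━━━━━━━━━━━━━━━┓     · ─ 
ircuitBoard               ┃         
──────────────────────────┨         
 0 1 2 3 4 5 6            ┃         
  · ─ ·   S               ┃         
                          ┃         
 [S]                      ┃         
                          ┃         
          · ─ ·   C       ┃         
              │           ┃━━━━━━━━━
              ·           ┃         
              │           ┃         


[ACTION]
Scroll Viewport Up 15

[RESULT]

           ┏━━━━━━━━━━━━━━━━━━━━━━━━
           ┃ CircuitBoard           
           ┠────────────────────────
           ┃   0 1 2 3 4 5 6 7      
           ┃0  [.]          ·       
           ┃    │           │       
           ┃1   R           ·       
           ┃                        
━━━━━━━━━━━━━━━━━━━━━━━━━━┓     · ─ 
ircuitBoard               ┃         
──────────────────────────┨         
 0 1 2 3 4 5 6            ┃         
  · ─ ·   S               ┃         
                          ┃         
 [S]                      ┃         
                          ┃         
          · ─ ·   C       ┃         
              │           ┃━━━━━━━━━
              ·           ┃         


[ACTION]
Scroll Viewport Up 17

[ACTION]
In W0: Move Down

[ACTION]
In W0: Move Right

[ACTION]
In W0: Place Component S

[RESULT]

           ┏━━━━━━━━━━━━━━━━━━━━━━━━
           ┃ CircuitBoard           
           ┠────────────────────────
           ┃   0 1 2 3 4 5 6 7      
           ┃0   ·           ·       
           ┃    │           │       
           ┃1   R  [S]      ·       
           ┃                        
━━━━━━━━━━━━━━━━━━━━━━━━━━┓     · ─ 
ircuitBoard               ┃         
──────────────────────────┨         
 0 1 2 3 4 5 6            ┃         
  · ─ ·   S               ┃         
                          ┃         
 [S]                      ┃         
                          ┃         
          · ─ ·   C       ┃         
              │           ┃━━━━━━━━━
              ·           ┃         
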